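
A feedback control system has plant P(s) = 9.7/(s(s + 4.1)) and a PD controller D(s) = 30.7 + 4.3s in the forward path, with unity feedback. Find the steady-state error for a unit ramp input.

The loop has one pole at the origin (type 1). Velocity error constant K_v = lim_{s→0} s·D(s)P(s) = 30.7·9.7/4.1 = 72.63.
Steady-state error to a unit ramp: e_ss = 1/K_v = 0.0138.

0.0138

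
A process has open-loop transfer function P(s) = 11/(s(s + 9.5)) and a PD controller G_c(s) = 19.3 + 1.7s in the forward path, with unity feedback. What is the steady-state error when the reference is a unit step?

The open loop G_c(s)P(s) has a pole at the origin (type 1), so the static position error constant is infinite and e_ss = 1/(1+∞) = 0.

0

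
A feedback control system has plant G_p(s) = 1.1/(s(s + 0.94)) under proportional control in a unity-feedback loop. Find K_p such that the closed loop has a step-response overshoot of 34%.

From %OS = 100·exp(−πζ/√(1−ζ²)) = 34%, ζ = −ln(0.34)/√(π²+ln²(0.34)) = 0.3248.
Characteristic equation s² + 0.94s + 1.1K_p = 0 gives ζ = 0.94/(2√(1.1K_p)).
Setting ζ = 0.3248: √(1.1K_p) = 0.94/(2·0.3248) = 1.447, so K_p = 2.094/1.1 = 1.9.

K_p = 1.9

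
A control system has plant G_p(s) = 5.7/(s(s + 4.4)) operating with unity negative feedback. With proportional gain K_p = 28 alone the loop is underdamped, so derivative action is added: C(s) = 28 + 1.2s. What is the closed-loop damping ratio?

ζ = 0.445

Forward path: (28 + 1.2s)·5.7/(s(s+4.4)). The closed-loop characteristic equation is s² + (4.4 + 5.7·1.2)s + 5.7·28 = 0.
That is s² + 11.24s + 159.6 = 0, so ω_n = 12.63 rad/s and ζ = 11.24/(2·12.63) = 0.4449.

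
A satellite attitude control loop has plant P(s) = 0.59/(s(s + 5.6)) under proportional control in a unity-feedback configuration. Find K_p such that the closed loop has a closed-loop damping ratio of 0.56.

K_p = 42.4

Closed-loop characteristic equation: s² + 5.6s + K_p·0.59 = 0.
So ω_n = √(0.59K_p) and 2ζω_n = 5.6, giving ζ = 5.6/(2√(0.59K_p)).
Setting ζ = 0.56: √(0.59K_p) = 5.6/(2·0.56) = 5, so K_p = 25/0.59 = 42.4.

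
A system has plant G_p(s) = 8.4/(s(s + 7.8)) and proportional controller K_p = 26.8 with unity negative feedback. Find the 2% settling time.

T_s ≈ 1.03 s

From 1 + K_pG_p(s) = 0: s² + 7.8s + 225.1 = 0 ⇒ ω_n = 15, ζ = 0.2599.
2% settling time T_s ≈ 4/(ζω_n) = 4/3.9 = 1.03 s.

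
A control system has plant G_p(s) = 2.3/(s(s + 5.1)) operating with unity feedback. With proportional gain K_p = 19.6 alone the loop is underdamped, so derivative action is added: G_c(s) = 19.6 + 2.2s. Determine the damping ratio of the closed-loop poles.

Forward path: (19.6 + 2.2s)·2.3/(s(s+5.1)). The closed-loop characteristic equation is s² + (5.1 + 2.3·2.2)s + 2.3·19.6 = 0.
That is s² + 10.16s + 45.08 = 0, so ω_n = 6.714 rad/s and ζ = 10.16/(2·6.714) = 0.7566.

ζ = 0.757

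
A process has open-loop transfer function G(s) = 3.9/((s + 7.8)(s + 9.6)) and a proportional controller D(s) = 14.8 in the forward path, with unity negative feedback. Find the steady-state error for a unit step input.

The loop is type 0. Static position error constant K_pos = D(0)·G(0) = 14.8·0.05208 = 0.7708.
Steady-state error to a unit step: e_ss = 1/(1+K_pos) = 1/1.771 = 0.565.

0.565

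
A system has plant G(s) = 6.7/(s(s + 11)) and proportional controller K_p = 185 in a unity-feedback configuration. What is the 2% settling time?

T_s ≈ 0.727 s

The closed-loop denominator s² + 11s + 1240 gives ω_n = √1240 = 35.21 and ζ = 11/(2ω_n) = 0.1562.
2% settling time T_s ≈ 4/(ζω_n) = 4/5.5 = 0.727 s.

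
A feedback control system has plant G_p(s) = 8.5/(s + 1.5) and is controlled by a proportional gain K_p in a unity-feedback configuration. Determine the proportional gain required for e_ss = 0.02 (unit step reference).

K_p = 8.65

For a type-0 loop with proportional control, e_ss = 1/(1 + K_p·G_p(0)).
G_p(0) = 5.667. Require 1/(1 + K_p·5.667) = 0.02, so 1 + 5.667·K_p = 50.
K_p = (50 − 1)/5.667 = 8.65.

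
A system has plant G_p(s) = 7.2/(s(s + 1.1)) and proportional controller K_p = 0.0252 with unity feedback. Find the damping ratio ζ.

ζ = 1.29

With unity feedback the closed-loop characteristic equation is s² + 1.1s + 0.0252·7.2 = s² + 1.1s + 0.1814 = 0.
Matching s² + 2ζω_n s + ω_n²: ω_n = √0.1814 = 0.426 rad/s and 2ζω_n = 1.1, so ζ = 1.1/(2·0.426) = 1.29.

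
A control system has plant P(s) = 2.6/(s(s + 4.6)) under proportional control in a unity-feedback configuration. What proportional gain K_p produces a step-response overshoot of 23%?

From %OS = 100·exp(−πζ/√(1−ζ²)) = 23%, ζ = −ln(0.23)/√(π²+ln²(0.23)) = 0.4237.
Characteristic equation s² + 4.6s + 2.6K_p = 0 gives ζ = 4.6/(2√(2.6K_p)).
Setting ζ = 0.4237: √(2.6K_p) = 4.6/(2·0.4237) = 5.428, so K_p = 29.46/2.6 = 11.3.

K_p = 11.3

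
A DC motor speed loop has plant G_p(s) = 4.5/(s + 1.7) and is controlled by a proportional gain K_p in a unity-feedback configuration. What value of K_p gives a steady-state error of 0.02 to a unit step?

K_p = 18.5

The loop is type 0, so e_ss(step) = 1/(1 + K_pos) with K_pos = K_p·G_p(0).
G_p(0) = 2.647. Require 1/(1 + K_p·2.647) = 0.02, so 1 + 2.647·K_p = 50.
K_p = (50 − 1)/2.647 = 18.5.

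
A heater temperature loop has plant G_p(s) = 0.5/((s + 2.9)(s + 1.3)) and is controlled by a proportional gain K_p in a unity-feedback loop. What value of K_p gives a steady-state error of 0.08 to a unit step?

K_p = 86.7

The loop is type 0, so e_ss(step) = 1/(1 + K_pos) with K_pos = K_p·G_p(0).
G_p(0) = 0.1326. Require 1/(1 + K_p·0.1326) = 0.08, so 1 + 0.1326·K_p = 12.5.
K_p = (12.5 − 1)/0.1326 = 86.7.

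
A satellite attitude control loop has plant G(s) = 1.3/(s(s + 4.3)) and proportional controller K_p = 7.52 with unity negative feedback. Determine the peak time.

From 1 + K_pG(s) = 0: s² + 4.3s + 9.776 = 0 ⇒ ω_n = 3.127, ζ = 0.6876.
Damped frequency ω_d = ω_n√(1−ζ²) = 2.27 rad/s, so peak time T_p = π/ω_d = 1.38 s.

T_p = 1.38 s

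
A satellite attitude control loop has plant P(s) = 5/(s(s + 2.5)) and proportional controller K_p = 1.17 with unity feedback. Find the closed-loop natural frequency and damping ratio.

With unity feedback the closed-loop characteristic equation is s² + 2.5s + 1.17·5 = s² + 2.5s + 5.85 = 0.
So ω_n² = 5.85 ⇒ ω_n = 2.419 rad/s, and ζ = 2.5/(2ω_n) = 0.517.

ω_n = 2.42 rad/s, ζ = 0.517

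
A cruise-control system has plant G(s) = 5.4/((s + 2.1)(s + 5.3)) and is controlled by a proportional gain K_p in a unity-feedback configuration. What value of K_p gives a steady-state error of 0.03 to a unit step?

For a type-0 loop with proportional control, e_ss = 1/(1 + K_p·G(0)).
G(0) = 0.4852. Require 1/(1 + K_p·0.4852) = 0.03, so 1 + 0.4852·K_p = 33.33.
K_p = (33.33 − 1)/0.4852 = 66.6.

K_p = 66.6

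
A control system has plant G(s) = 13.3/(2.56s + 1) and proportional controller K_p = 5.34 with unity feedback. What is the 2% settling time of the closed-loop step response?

T_s ≈ 0.142 s

Closed loop: T(s) = K_p·G/(1+K_p·G) = 71.02/(2.56s + 1 + 71.02), with pole at s = −(1 + 71.02)/2.56 = −28.13.
τ = 1/28.13 = 0.03554 s, so 2% settling time ≈ 4τ = 0.142 s.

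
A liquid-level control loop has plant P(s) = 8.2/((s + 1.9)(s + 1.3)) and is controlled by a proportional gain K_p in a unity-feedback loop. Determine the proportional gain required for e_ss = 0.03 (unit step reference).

The loop is type 0, so e_ss(step) = 1/(1 + K_pos) with K_pos = K_p·P(0).
P(0) = 3.32. Require 1/(1 + K_p·3.32) = 0.03, so 1 + 3.32·K_p = 33.33.
K_p = (33.33 − 1)/3.32 = 9.74.

K_p = 9.74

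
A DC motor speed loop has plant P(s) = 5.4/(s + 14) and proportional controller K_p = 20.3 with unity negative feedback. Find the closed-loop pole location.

s = -123.6

Closed-loop transfer function: T(s) = K_p·P(s)/(1 + K_p·P(s)) = 109.6/(s + 14 + 109.6) = 109.6/(s + 123.6).
The closed-loop pole is at s = −123.6.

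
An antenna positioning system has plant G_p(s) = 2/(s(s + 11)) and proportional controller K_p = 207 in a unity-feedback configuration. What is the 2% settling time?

From 1 + K_pG_p(s) = 0: s² + 11s + 414 = 0 ⇒ ω_n = 20.35, ζ = 0.2703.
2% settling time T_s ≈ 4/(ζω_n) = 4/5.5 = 0.727 s.

T_s ≈ 0.727 s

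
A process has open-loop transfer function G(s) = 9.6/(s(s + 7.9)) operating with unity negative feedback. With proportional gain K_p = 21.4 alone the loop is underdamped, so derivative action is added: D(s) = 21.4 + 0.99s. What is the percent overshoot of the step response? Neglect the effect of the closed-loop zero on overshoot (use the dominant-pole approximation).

9.07%

Forward path: (21.4 + 0.99s)·9.6/(s(s+7.9)). The closed-loop characteristic equation is s² + (7.9 + 9.6·0.99)s + 9.6·21.4 = 0.
That is s² + 17.4s + 205.4 = 0, so ω_n = 14.33 rad/s and ζ = 17.4/(2·14.33) = 0.6071.
%OS = 100·exp(−πζ/√(1−ζ²)) = 9.07%.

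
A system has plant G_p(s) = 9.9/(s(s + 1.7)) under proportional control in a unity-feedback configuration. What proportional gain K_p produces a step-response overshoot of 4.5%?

From %OS = 100·exp(−πζ/√(1−ζ²)) = 4.5%, ζ = −ln(0.045)/√(π²+ln²(0.045)) = 0.7025.
Characteristic equation s² + 1.7s + 9.9K_p = 0 gives ζ = 1.7/(2√(9.9K_p)).
Setting ζ = 0.7025: √(9.9K_p) = 1.7/(2·0.7025) = 1.21, so K_p = 1.464/9.9 = 0.148.

K_p = 0.148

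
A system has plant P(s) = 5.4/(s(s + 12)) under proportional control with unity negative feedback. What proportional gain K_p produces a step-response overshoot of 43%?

From %OS = 100·exp(−πζ/√(1−ζ²)) = 43%, ζ = −ln(0.43)/√(π²+ln²(0.43)) = 0.2594.
Characteristic equation s² + 12s + 5.4K_p = 0 gives ζ = 12/(2√(5.4K_p)).
Setting ζ = 0.2594: √(5.4K_p) = 12/(2·0.2594) = 23.13, so K_p = 534.8/5.4 = 99.

K_p = 99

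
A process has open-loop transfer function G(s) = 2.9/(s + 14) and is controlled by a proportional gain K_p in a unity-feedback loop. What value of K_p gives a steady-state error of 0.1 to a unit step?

Steady-state error for a unit step on this type-0 loop is 1/(1 + K_p·G(0)).
G(0) = 0.2071. Require 1/(1 + K_p·0.2071) = 0.1, so 1 + 0.2071·K_p = 10.
K_p = (10 − 1)/0.2071 = 43.4.

K_p = 43.4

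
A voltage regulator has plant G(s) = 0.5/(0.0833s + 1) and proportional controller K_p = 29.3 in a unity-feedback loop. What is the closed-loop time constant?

Closed loop: T(s) = K_p·G/(1+K_p·G) = 14.65/(0.0833s + 1 + 14.65), with pole at s = −(1 + 14.65)/0.0833 = −187.9.
Closed-loop time constant τ = 1/187.9 = 0.00532 s.

τ = 0.00532 s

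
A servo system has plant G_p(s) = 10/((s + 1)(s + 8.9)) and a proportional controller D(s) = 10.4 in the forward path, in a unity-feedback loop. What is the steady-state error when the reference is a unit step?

The loop is type 0. Static position error constant K_pos = D(0)·G_p(0) = 10.4·1.124 = 11.69.
Steady-state error to a unit step: e_ss = 1/(1+K_pos) = 1/12.69 = 0.0788.

0.0788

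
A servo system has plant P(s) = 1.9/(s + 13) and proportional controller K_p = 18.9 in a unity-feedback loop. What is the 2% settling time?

Closed-loop transfer function: T(s) = K_p·P(s)/(1 + K_p·P(s)) = 35.91/(s + 13 + 35.91) = 35.91/(s + 48.91).
Time constant τ = 1/48.91 = 0.02045 s, so the 2% settling time is about 4τ = 0.0818 s.

T_s ≈ 0.0818 s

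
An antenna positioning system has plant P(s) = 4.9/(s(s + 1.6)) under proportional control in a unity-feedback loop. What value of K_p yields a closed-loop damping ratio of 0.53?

Closed-loop characteristic equation: s² + 1.6s + K_p·4.9 = 0.
So ω_n = √(4.9K_p) and 2ζω_n = 1.6, giving ζ = 1.6/(2√(4.9K_p)).
Setting ζ = 0.53: √(4.9K_p) = 1.6/(2·0.53) = 1.509, so K_p = 2.278/4.9 = 0.465.

K_p = 0.465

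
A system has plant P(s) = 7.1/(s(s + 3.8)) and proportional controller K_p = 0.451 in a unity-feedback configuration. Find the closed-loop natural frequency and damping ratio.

ω_n = 1.79 rad/s, ζ = 1.06

1 + K_p·P(s) = 0 gives s² + 3.8s + 3.202 = 0.
Matching s² + 2ζω_n s + ω_n²: ω_n = √3.202 = 1.789 rad/s and 2ζω_n = 3.8, so ζ = 3.8/(2·1.789) = 1.06.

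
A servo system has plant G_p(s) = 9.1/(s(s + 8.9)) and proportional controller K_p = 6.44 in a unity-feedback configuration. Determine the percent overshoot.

From 1 + K_pG_p(s) = 0: s² + 8.9s + 58.6 = 0 ⇒ ω_n = 7.655, ζ = 0.5813.
%OS = 100·exp(−πζ/√(1−ζ²)) = 100·exp(−π·0.5813/√0.6621) = 10.6%.

10.6%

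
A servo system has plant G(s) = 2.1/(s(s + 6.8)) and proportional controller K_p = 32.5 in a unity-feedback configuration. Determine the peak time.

T_p = 0.417 s

From 1 + K_pG(s) = 0: s² + 6.8s + 68.25 = 0 ⇒ ω_n = 8.261, ζ = 0.4116.
Damped frequency ω_d = ω_n√(1−ζ²) = 7.529 rad/s, so peak time T_p = π/ω_d = 0.417 s.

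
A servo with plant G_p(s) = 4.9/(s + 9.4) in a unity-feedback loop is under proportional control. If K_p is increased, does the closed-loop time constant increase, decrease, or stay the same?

decrease

Closed-loop pole is at s = −(9.4+K_p·4.9); larger K_p moves it further left, so τ = 1/(9.4+K_p·4.9) decreases.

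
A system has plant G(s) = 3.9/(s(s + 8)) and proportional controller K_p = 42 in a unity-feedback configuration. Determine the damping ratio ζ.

With unity feedback the closed-loop characteristic equation is s² + 8s + 42·3.9 = s² + 8s + 163.8 = 0.
Matching s² + 2ζω_n s + ω_n²: ω_n = √163.8 = 12.8 rad/s and 2ζω_n = 8, so ζ = 8/(2·12.8) = 0.313.

ζ = 0.313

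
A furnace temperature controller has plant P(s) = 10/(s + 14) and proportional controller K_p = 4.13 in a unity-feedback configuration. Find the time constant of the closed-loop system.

Closed-loop transfer function: T(s) = K_p·P(s)/(1 + K_p·P(s)) = 41.3/(s + 14 + 41.3) = 41.3/(s + 55.3).
Time constant τ = 1/55.3 = 0.0181 s.

τ = 0.0181 s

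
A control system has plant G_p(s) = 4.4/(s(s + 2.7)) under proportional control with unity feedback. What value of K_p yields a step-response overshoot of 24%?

From %OS = 100·exp(−πζ/√(1−ζ²)) = 24%, ζ = −ln(0.24)/√(π²+ln²(0.24)) = 0.4136.
Characteristic equation s² + 2.7s + 4.4K_p = 0 gives ζ = 2.7/(2√(4.4K_p)).
Setting ζ = 0.4136: √(4.4K_p) = 2.7/(2·0.4136) = 3.264, so K_p = 10.65/4.4 = 2.42.

K_p = 2.42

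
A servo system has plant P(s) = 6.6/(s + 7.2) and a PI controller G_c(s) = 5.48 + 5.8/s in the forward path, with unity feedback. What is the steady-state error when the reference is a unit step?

The open loop G_c(s)P(s) has a pole at the origin (type 1), so the static position error constant is infinite and e_ss = 1/(1+∞) = 0.

0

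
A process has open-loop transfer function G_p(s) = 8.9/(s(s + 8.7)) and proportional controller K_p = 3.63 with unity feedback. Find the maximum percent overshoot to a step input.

2.39%

Closed-loop characteristic equation: s² + 8.7s + 32.31 = 0, so ω_n = 5.684 rad/s and ζ = 8.7/(2·5.684) = 0.7653.
%OS = 100·exp(−πζ/√(1−ζ²)) = 100·exp(−π·0.7653/√0.4143) = 2.39%.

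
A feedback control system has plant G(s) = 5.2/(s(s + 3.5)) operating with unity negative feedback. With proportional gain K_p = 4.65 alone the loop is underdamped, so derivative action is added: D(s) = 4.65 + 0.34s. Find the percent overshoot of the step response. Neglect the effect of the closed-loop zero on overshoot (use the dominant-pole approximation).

Forward path: (4.65 + 0.34s)·5.2/(s(s+3.5)). The closed-loop characteristic equation is s² + (3.5 + 5.2·0.34)s + 5.2·4.65 = 0.
That is s² + 5.268s + 24.18 = 0, so ω_n = 4.917 rad/s and ζ = 5.268/(2·4.917) = 0.5357.
%OS = 100·exp(−πζ/√(1−ζ²)) = 13.6%.

13.6%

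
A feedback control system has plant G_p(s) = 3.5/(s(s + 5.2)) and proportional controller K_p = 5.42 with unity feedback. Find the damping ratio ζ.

The closed-loop denominator is s(s+5.2) + 5.42·3.5 = s² + 5.2s + 18.97.
Matching s² + 2ζω_n s + ω_n²: ω_n = √18.97 = 4.355 rad/s and 2ζω_n = 5.2, so ζ = 5.2/(2·4.355) = 0.597.

ζ = 0.597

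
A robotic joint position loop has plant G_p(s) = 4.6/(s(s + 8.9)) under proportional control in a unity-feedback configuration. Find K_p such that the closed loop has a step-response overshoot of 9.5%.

K_p = 12

From %OS = 100·exp(−πζ/√(1−ζ²)) = 9.5%, ζ = −ln(0.095)/√(π²+ln²(0.095)) = 0.5996.
Characteristic equation s² + 8.9s + 4.6K_p = 0 gives ζ = 8.9/(2√(4.6K_p)).
Setting ζ = 0.5996: √(4.6K_p) = 8.9/(2·0.5996) = 7.421, so K_p = 55.08/4.6 = 12.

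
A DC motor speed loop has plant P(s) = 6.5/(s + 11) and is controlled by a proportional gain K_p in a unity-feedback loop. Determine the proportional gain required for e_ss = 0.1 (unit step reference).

The loop is type 0, so e_ss(step) = 1/(1 + K_pos) with K_pos = K_p·P(0).
P(0) = 0.5909. Require 1/(1 + K_p·0.5909) = 0.1, so 1 + 0.5909·K_p = 10.
K_p = (10 − 1)/0.5909 = 15.2.

K_p = 15.2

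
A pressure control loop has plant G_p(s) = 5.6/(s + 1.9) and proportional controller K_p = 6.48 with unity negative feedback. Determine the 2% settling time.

T_s ≈ 0.105 s

Closed-loop transfer function: T(s) = K_p·G_p(s)/(1 + K_p·G_p(s)) = 36.29/(s + 1.9 + 36.29) = 36.29/(s + 38.19).
Time constant τ = 1/38.19 = 0.02619 s, so the 2% settling time is about 4τ = 0.105 s.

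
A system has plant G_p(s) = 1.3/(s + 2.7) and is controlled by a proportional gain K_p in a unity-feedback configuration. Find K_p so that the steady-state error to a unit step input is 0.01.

K_p = 206

For a type-0 loop with proportional control, e_ss = 1/(1 + K_p·G_p(0)).
G_p(0) = 0.4815. Require 1/(1 + K_p·0.4815) = 0.01, so 1 + 0.4815·K_p = 100.
K_p = (100 − 1)/0.4815 = 206.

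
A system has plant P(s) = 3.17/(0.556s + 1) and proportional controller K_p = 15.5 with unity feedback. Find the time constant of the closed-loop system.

τ = 0.0111 s

Closed loop: T(s) = K_p·P/(1+K_p·P) = 49.13/(0.556s + 1 + 49.13), with pole at s = −(1 + 49.13)/0.556 = −90.17.
Closed-loop time constant τ = 1/90.17 = 0.0111 s.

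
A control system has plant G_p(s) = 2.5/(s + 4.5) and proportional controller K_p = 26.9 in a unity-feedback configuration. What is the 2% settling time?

T_s ≈ 0.0557 s

Closed-loop transfer function: T(s) = K_p·G_p(s)/(1 + K_p·G_p(s)) = 67.25/(s + 4.5 + 67.25) = 67.25/(s + 71.75).
Time constant τ = 1/71.75 = 0.01394 s, so the 2% settling time is about 4τ = 0.0557 s.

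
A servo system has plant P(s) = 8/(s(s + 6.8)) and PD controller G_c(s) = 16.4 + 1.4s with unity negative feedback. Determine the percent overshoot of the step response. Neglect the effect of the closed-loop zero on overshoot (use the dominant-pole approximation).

1.85%

Forward path: (16.4 + 1.4s)·8/(s(s+6.8)). The closed-loop characteristic equation is s² + (6.8 + 8·1.4)s + 8·16.4 = 0.
That is s² + 18s + 131.2 = 0, so ω_n = 11.45 rad/s and ζ = 18/(2·11.45) = 0.7857.
%OS = 100·exp(−πζ/√(1−ζ²)) = 1.85%.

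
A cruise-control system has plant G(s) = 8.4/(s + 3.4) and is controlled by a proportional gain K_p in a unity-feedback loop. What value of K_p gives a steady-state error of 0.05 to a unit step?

Steady-state error for a unit step on this type-0 loop is 1/(1 + K_p·G(0)).
G(0) = 2.471. Require 1/(1 + K_p·2.471) = 0.05, so 1 + 2.471·K_p = 20.
K_p = (20 − 1)/2.471 = 7.69.

K_p = 7.69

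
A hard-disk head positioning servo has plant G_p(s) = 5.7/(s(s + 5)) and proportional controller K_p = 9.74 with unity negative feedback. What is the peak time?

T_p = 0.448 s

Closed-loop characteristic equation: s² + 5s + 55.52 = 0, so ω_n = 7.451 rad/s and ζ = 5/(2·7.451) = 0.3355.
Damped frequency ω_d = ω_n√(1−ζ²) = 7.019 rad/s, so peak time T_p = π/ω_d = 0.448 s.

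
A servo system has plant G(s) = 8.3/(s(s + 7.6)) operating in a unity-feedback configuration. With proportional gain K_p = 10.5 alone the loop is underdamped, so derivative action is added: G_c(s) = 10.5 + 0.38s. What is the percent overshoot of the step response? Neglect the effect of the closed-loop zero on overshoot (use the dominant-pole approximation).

Forward path: (10.5 + 0.38s)·8.3/(s(s+7.6)). The closed-loop characteristic equation is s² + (7.6 + 8.3·0.38)s + 8.3·10.5 = 0.
That is s² + 10.75s + 87.15 = 0, so ω_n = 9.335 rad/s and ζ = 10.75/(2·9.335) = 0.576.
%OS = 100·exp(−πζ/√(1−ζ²)) = 10.9%.

10.9%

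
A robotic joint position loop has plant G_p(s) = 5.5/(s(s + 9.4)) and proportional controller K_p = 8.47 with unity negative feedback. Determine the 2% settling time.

T_s ≈ 0.851 s

The closed-loop denominator s² + 9.4s + 46.59 gives ω_n = √46.59 = 6.825 and ζ = 9.4/(2ω_n) = 0.6886.
2% settling time T_s ≈ 4/(ζω_n) = 4/4.7 = 0.851 s.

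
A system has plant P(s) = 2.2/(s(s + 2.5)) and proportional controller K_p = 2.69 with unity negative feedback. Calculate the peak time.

T_p = 1.51 s

The closed-loop denominator s² + 2.5s + 5.918 gives ω_n = √5.918 = 2.433 and ζ = 2.5/(2ω_n) = 0.5138.
Damped frequency ω_d = ω_n√(1−ζ²) = 2.087 rad/s, so peak time T_p = π/ω_d = 1.51 s.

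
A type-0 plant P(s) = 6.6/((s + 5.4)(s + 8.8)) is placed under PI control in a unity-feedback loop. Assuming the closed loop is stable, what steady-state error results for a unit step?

0

The PI controller's integrator makes the forward path type 1, so e_ss to a step is zero.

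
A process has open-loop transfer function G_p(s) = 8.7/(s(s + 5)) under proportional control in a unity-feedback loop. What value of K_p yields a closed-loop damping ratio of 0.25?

K_p = 11.5

Closed-loop characteristic equation: s² + 5s + K_p·8.7 = 0.
So ω_n = √(8.7K_p) and 2ζω_n = 5, giving ζ = 5/(2√(8.7K_p)).
Setting ζ = 0.25: √(8.7K_p) = 5/(2·0.25) = 10, so K_p = 100/8.7 = 11.5.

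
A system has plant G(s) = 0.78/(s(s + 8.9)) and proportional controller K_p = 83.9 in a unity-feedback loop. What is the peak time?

T_p = 0.465 s

Closed-loop characteristic equation: s² + 8.9s + 65.44 = 0, so ω_n = 8.09 rad/s and ζ = 8.9/(2·8.09) = 0.5501.
Damped frequency ω_d = ω_n√(1−ζ²) = 6.756 rad/s, so peak time T_p = π/ω_d = 0.465 s.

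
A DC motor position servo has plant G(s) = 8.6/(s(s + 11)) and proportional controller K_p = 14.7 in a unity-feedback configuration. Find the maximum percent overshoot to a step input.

The closed-loop denominator s² + 11s + 126.4 gives ω_n = √126.4 = 11.24 and ζ = 11/(2ω_n) = 0.4892.
%OS = 100·exp(−πζ/√(1−ζ²)) = 100·exp(−π·0.4892/√0.7607) = 17.2%.

17.2%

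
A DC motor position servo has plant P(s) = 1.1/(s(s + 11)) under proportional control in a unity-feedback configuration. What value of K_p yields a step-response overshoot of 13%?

K_p = 92.7

From %OS = 100·exp(−πζ/√(1−ζ²)) = 13%, ζ = −ln(0.13)/√(π²+ln²(0.13)) = 0.5446.
Characteristic equation s² + 11s + 1.1K_p = 0 gives ζ = 11/(2√(1.1K_p)).
Setting ζ = 0.5446: √(1.1K_p) = 11/(2·0.5446) = 10.1, so K_p = 102/1.1 = 92.7.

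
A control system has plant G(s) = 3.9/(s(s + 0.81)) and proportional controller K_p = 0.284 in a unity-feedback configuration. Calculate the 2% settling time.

T_s ≈ 9.88 s

The closed-loop denominator s² + 0.81s + 1.108 gives ω_n = √1.108 = 1.052 and ζ = 0.81/(2ω_n) = 0.3848.
2% settling time T_s ≈ 4/(ζω_n) = 4/0.405 = 9.88 s.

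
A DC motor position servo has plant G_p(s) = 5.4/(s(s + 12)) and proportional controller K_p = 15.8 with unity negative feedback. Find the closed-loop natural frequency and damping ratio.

With unity feedback the closed-loop characteristic equation is s² + 12s + 15.8·5.4 = s² + 12s + 85.32 = 0.
Matching s² + 2ζω_n s + ω_n²: ω_n = √85.32 = 9.237 rad/s and 2ζω_n = 12, so ζ = 12/(2·9.237) = 0.65.

ω_n = 9.24 rad/s, ζ = 0.65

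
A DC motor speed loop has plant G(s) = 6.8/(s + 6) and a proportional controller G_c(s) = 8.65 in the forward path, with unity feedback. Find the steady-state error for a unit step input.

The loop is type 0. Static position error constant K_pos = G_c(0)·G(0) = 8.65·1.133 = 9.803.
Steady-state error to a unit step: e_ss = 1/(1+K_pos) = 1/10.8 = 0.0926.

0.0926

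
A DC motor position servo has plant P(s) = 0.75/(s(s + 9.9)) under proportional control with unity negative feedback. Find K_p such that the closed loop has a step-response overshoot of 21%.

K_p = 165

From %OS = 100·exp(−πζ/√(1−ζ²)) = 21%, ζ = −ln(0.21)/√(π²+ln²(0.21)) = 0.4449.
Characteristic equation s² + 9.9s + 0.75K_p = 0 gives ζ = 9.9/(2√(0.75K_p)).
Setting ζ = 0.4449: √(0.75K_p) = 9.9/(2·0.4449) = 11.13, so K_p = 123.8/0.75 = 165.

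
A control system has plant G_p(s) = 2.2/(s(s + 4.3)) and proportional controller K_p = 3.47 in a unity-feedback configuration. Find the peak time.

T_p = 1.81 s

The closed-loop denominator s² + 4.3s + 7.634 gives ω_n = √7.634 = 2.763 and ζ = 4.3/(2ω_n) = 0.7781.
Damped frequency ω_d = ω_n√(1−ζ²) = 1.735 rad/s, so peak time T_p = π/ω_d = 1.81 s.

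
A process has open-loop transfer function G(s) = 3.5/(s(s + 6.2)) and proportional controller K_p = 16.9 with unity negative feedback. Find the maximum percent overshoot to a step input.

The closed-loop denominator s² + 6.2s + 59.15 gives ω_n = √59.15 = 7.691 and ζ = 6.2/(2ω_n) = 0.4031.
%OS = 100·exp(−πζ/√(1−ζ²)) = 100·exp(−π·0.4031/√0.8375) = 25.1%.

25.1%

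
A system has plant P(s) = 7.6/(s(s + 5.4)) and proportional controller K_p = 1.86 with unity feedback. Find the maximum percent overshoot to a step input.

3.91%

Closed-loop characteristic equation: s² + 5.4s + 14.14 = 0, so ω_n = 3.76 rad/s and ζ = 5.4/(2·3.76) = 0.7181.
%OS = 100·exp(−πζ/√(1−ζ²)) = 100·exp(−π·0.7181/√0.4843) = 3.91%.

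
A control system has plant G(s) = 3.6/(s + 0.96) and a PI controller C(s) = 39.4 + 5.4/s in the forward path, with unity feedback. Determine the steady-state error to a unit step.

0

The open loop C(s)G(s) has a pole at the origin (type 1), so the static position error constant is infinite and e_ss = 1/(1+∞) = 0.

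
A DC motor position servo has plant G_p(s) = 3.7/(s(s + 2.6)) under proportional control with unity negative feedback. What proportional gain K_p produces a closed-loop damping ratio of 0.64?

Closed-loop characteristic equation: s² + 2.6s + K_p·3.7 = 0.
So ω_n = √(3.7K_p) and 2ζω_n = 2.6, giving ζ = 2.6/(2√(3.7K_p)).
Setting ζ = 0.64: √(3.7K_p) = 2.6/(2·0.64) = 2.031, so K_p = 4.126/3.7 = 1.12.

K_p = 1.12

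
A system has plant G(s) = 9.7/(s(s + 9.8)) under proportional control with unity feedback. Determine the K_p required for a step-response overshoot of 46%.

K_p = 43

From %OS = 100·exp(−πζ/√(1−ζ²)) = 46%, ζ = −ln(0.46)/√(π²+ln²(0.46)) = 0.24.
Characteristic equation s² + 9.8s + 9.7K_p = 0 gives ζ = 9.8/(2√(9.7K_p)).
Setting ζ = 0.24: √(9.7K_p) = 9.8/(2·0.24) = 20.42, so K_p = 417/9.7 = 43.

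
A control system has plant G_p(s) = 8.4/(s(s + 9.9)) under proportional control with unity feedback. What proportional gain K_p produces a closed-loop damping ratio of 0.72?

Closed-loop characteristic equation: s² + 9.9s + K_p·8.4 = 0.
So ω_n = √(8.4K_p) and 2ζω_n = 9.9, giving ζ = 9.9/(2√(8.4K_p)).
Setting ζ = 0.72: √(8.4K_p) = 9.9/(2·0.72) = 6.875, so K_p = 47.27/8.4 = 5.63.

K_p = 5.63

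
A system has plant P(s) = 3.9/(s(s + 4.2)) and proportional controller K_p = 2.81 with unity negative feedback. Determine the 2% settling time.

T_s ≈ 1.9 s

The closed-loop denominator s² + 4.2s + 10.96 gives ω_n = √10.96 = 3.31 and ζ = 4.2/(2ω_n) = 0.6344.
2% settling time T_s ≈ 4/(ζω_n) = 4/2.1 = 1.9 s.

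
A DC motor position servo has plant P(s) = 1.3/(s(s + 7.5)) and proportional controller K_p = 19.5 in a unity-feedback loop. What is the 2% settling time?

T_s ≈ 1.07 s

The closed-loop denominator s² + 7.5s + 25.35 gives ω_n = √25.35 = 5.035 and ζ = 7.5/(2ω_n) = 0.7448.
2% settling time T_s ≈ 4/(ζω_n) = 4/3.75 = 1.07 s.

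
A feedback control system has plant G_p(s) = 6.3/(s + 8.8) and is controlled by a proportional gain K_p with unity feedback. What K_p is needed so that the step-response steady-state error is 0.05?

K_p = 26.5

Steady-state error for a unit step on this type-0 loop is 1/(1 + K_p·G_p(0)).
G_p(0) = 0.7159. Require 1/(1 + K_p·0.7159) = 0.05, so 1 + 0.7159·K_p = 20.
K_p = (20 − 1)/0.7159 = 26.5.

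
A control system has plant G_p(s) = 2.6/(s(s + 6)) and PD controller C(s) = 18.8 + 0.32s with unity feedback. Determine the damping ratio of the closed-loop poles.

ζ = 0.489

Forward path: (18.8 + 0.32s)·2.6/(s(s+6)). The closed-loop characteristic equation is s² + (6 + 2.6·0.32)s + 2.6·18.8 = 0.
That is s² + 6.832s + 48.88 = 0, so ω_n = 6.991 rad/s and ζ = 6.832/(2·6.991) = 0.4886.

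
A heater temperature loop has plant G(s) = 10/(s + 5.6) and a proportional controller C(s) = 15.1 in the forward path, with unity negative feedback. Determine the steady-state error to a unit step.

The loop is type 0. Static position error constant K_pos = C(0)·G(0) = 15.1·1.786 = 26.96.
Steady-state error to a unit step: e_ss = 1/(1+K_pos) = 1/27.96 = 0.0358.

0.0358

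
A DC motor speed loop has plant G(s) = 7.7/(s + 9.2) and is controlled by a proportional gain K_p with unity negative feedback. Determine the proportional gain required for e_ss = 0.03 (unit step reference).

K_p = 38.6

For a type-0 loop with proportional control, e_ss = 1/(1 + K_p·G(0)).
G(0) = 0.837. Require 1/(1 + K_p·0.837) = 0.03, so 1 + 0.837·K_p = 33.33.
K_p = (33.33 − 1)/0.837 = 38.6.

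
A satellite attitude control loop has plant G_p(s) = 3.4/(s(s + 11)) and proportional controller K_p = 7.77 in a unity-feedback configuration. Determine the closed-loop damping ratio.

1 + K_p·G_p(s) = 0 gives s² + 11s + 26.42 = 0.
Matching s² + 2ζω_n s + ω_n²: ω_n = √26.42 = 5.14 rad/s and 2ζω_n = 11, so ζ = 11/(2·5.14) = 1.07.

ζ = 1.07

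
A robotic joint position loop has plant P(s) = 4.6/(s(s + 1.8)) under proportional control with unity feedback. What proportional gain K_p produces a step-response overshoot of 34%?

From %OS = 100·exp(−πζ/√(1−ζ²)) = 34%, ζ = −ln(0.34)/√(π²+ln²(0.34)) = 0.3248.
Characteristic equation s² + 1.8s + 4.6K_p = 0 gives ζ = 1.8/(2√(4.6K_p)).
Setting ζ = 0.3248: √(4.6K_p) = 1.8/(2·0.3248) = 2.771, so K_p = 7.679/4.6 = 1.67.

K_p = 1.67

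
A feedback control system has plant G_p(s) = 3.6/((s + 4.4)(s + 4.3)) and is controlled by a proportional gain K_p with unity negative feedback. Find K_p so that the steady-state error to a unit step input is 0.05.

Steady-state error for a unit step on this type-0 loop is 1/(1 + K_p·G_p(0)).
G_p(0) = 0.1903. Require 1/(1 + K_p·0.1903) = 0.05, so 1 + 0.1903·K_p = 20.
K_p = (20 − 1)/0.1903 = 99.9.

K_p = 99.9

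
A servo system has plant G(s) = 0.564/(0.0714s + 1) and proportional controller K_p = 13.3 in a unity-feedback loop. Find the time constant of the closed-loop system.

Closed loop: T(s) = K_p·G/(1+K_p·G) = 7.501/(0.0714s + 1 + 7.501), with pole at s = −(1 + 7.501)/0.0714 = −119.1.
Closed-loop time constant τ = 1/119.1 = 0.0084 s.

τ = 0.0084 s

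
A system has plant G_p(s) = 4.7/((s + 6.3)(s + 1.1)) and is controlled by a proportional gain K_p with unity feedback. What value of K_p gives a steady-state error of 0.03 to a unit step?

K_p = 47.7

Steady-state error for a unit step on this type-0 loop is 1/(1 + K_p·G_p(0)).
G_p(0) = 0.6782. Require 1/(1 + K_p·0.6782) = 0.03, so 1 + 0.6782·K_p = 33.33.
K_p = (33.33 − 1)/0.6782 = 47.7.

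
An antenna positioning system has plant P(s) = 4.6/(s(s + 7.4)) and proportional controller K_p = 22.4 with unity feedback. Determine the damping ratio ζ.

ζ = 0.365

With unity feedback the closed-loop characteristic equation is s² + 7.4s + 22.4·4.6 = s² + 7.4s + 103 = 0.
Matching s² + 2ζω_n s + ω_n²: ω_n = √103 = 10.15 rad/s and 2ζω_n = 7.4, so ζ = 7.4/(2·10.15) = 0.365.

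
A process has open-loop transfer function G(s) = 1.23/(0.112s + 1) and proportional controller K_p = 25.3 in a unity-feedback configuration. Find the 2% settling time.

T_s ≈ 0.0139 s

Closed loop: T(s) = K_p·G/(1+K_p·G) = 31.12/(0.112s + 1 + 31.12), with pole at s = −(1 + 31.12)/0.112 = −286.8.
τ = 1/286.8 = 0.003487 s, so 2% settling time ≈ 4τ = 0.0139 s.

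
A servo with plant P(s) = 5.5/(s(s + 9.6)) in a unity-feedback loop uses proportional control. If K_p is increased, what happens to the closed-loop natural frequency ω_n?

ω_n = √(5.5·K_p), which grows with K_p.

increase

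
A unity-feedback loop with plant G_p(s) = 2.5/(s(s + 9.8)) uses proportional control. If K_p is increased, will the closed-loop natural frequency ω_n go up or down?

ω_n = √(2.5·K_p), which grows with K_p.

increase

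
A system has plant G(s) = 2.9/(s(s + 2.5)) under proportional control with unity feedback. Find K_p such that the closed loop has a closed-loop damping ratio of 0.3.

K_p = 5.99

Closed-loop characteristic equation: s² + 2.5s + K_p·2.9 = 0.
So ω_n = √(2.9K_p) and 2ζω_n = 2.5, giving ζ = 2.5/(2√(2.9K_p)).
Setting ζ = 0.3: √(2.9K_p) = 2.5/(2·0.3) = 4.167, so K_p = 17.36/2.9 = 5.99.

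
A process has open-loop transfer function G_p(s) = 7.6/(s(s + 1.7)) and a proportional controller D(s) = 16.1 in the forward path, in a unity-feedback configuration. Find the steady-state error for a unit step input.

The open loop D(s)G_p(s) has a pole at the origin (type 1), so the static position error constant is infinite and e_ss = 1/(1+∞) = 0.

0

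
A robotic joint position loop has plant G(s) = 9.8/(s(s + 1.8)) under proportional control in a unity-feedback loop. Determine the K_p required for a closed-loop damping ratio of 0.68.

K_p = 0.179

Closed-loop characteristic equation: s² + 1.8s + K_p·9.8 = 0.
So ω_n = √(9.8K_p) and 2ζω_n = 1.8, giving ζ = 1.8/(2√(9.8K_p)).
Setting ζ = 0.68: √(9.8K_p) = 1.8/(2·0.68) = 1.324, so K_p = 1.752/9.8 = 0.179.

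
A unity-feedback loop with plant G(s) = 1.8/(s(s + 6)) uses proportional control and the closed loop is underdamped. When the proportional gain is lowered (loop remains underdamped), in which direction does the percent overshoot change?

decrease

ζ = 6/(2√(1.8K_p)) rises as K_p falls; higher damping means less overshoot.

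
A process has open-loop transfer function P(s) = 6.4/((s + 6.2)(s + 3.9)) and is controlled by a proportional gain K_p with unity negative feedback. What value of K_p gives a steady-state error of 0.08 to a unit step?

Steady-state error for a unit step on this type-0 loop is 1/(1 + K_p·P(0)).
P(0) = 0.2647. Require 1/(1 + K_p·0.2647) = 0.08, so 1 + 0.2647·K_p = 12.5.
K_p = (12.5 − 1)/0.2647 = 43.4.

K_p = 43.4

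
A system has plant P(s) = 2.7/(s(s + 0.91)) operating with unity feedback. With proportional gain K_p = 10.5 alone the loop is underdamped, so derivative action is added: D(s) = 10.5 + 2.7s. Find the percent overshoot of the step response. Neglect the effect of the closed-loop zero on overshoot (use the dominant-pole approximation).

Forward path: (10.5 + 2.7s)·2.7/(s(s+0.91)). The closed-loop characteristic equation is s² + (0.91 + 2.7·2.7)s + 2.7·10.5 = 0.
That is s² + 8.2s + 28.35 = 0, so ω_n = 5.324 rad/s and ζ = 8.2/(2·5.324) = 0.77.
%OS = 100·exp(−πζ/√(1−ζ²)) = 2.26%.

2.26%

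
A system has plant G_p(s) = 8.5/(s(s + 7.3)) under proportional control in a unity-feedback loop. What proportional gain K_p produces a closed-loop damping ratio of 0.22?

Closed-loop characteristic equation: s² + 7.3s + K_p·8.5 = 0.
So ω_n = √(8.5K_p) and 2ζω_n = 7.3, giving ζ = 7.3/(2√(8.5K_p)).
Setting ζ = 0.22: √(8.5K_p) = 7.3/(2·0.22) = 16.59, so K_p = 275.3/8.5 = 32.4.

K_p = 32.4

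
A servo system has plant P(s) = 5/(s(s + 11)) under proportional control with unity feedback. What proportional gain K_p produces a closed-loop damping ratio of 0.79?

K_p = 9.69

Closed-loop characteristic equation: s² + 11s + K_p·5 = 0.
So ω_n = √(5K_p) and 2ζω_n = 11, giving ζ = 11/(2√(5K_p)).
Setting ζ = 0.79: √(5K_p) = 11/(2·0.79) = 6.962, so K_p = 48.47/5 = 9.69.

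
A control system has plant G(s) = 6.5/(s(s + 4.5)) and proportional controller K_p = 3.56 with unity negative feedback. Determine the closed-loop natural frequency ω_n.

ω_n = 4.81 rad/s

With unity feedback the closed-loop characteristic equation is s² + 4.5s + 3.56·6.5 = s² + 4.5s + 23.14 = 0.
Matching s² + 2ζω_n s + ω_n²: ω_n = √23.14 = 4.81 rad/s and 2ζω_n = 4.5, so ζ = 4.5/(2·4.81) = 0.468.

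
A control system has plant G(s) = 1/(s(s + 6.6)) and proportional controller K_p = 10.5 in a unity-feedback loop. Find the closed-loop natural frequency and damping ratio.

With unity feedback the closed-loop characteristic equation is s² + 6.6s + 10.5·1 = s² + 6.6s + 10.5 = 0.
Matching s² + 2ζω_n s + ω_n²: ω_n = √10.5 = 3.24 rad/s and 2ζω_n = 6.6, so ζ = 6.6/(2·3.24) = 1.02.

ω_n = 3.24 rad/s, ζ = 1.02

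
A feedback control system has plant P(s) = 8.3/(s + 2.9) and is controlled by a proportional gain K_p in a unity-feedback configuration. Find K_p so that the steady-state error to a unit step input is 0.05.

K_p = 6.64

Steady-state error for a unit step on this type-0 loop is 1/(1 + K_p·P(0)).
P(0) = 2.862. Require 1/(1 + K_p·2.862) = 0.05, so 1 + 2.862·K_p = 20.
K_p = (20 − 1)/2.862 = 6.64.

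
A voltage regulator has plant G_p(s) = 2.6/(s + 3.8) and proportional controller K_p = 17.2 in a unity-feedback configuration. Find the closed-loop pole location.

Closed-loop transfer function: T(s) = K_p·G_p(s)/(1 + K_p·G_p(s)) = 44.72/(s + 3.8 + 44.72) = 44.72/(s + 48.52).
The closed-loop pole is at s = −48.52.

s = -48.52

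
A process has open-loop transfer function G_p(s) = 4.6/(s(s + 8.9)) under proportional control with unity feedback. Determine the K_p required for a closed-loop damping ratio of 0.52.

Closed-loop characteristic equation: s² + 8.9s + K_p·4.6 = 0.
So ω_n = √(4.6K_p) and 2ζω_n = 8.9, giving ζ = 8.9/(2√(4.6K_p)).
Setting ζ = 0.52: √(4.6K_p) = 8.9/(2·0.52) = 8.558, so K_p = 73.23/4.6 = 15.9.

K_p = 15.9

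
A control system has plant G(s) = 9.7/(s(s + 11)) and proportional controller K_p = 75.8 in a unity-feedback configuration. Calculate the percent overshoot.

52.2%

Closed-loop characteristic equation: s² + 11s + 735.3 = 0, so ω_n = 27.12 rad/s and ζ = 11/(2·27.12) = 0.2028.
%OS = 100·exp(−πζ/√(1−ζ²)) = 100·exp(−π·0.2028/√0.9589) = 52.2%.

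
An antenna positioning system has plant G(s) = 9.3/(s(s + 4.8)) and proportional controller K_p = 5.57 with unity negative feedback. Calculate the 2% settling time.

T_s ≈ 1.67 s

From 1 + K_pG(s) = 0: s² + 4.8s + 51.8 = 0 ⇒ ω_n = 7.197, ζ = 0.3335.
2% settling time T_s ≈ 4/(ζω_n) = 4/2.4 = 1.67 s.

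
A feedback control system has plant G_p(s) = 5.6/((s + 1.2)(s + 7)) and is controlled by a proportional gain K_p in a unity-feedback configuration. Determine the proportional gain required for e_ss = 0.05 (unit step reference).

K_p = 28.5

The loop is type 0, so e_ss(step) = 1/(1 + K_pos) with K_pos = K_p·G_p(0).
G_p(0) = 0.6667. Require 1/(1 + K_p·0.6667) = 0.05, so 1 + 0.6667·K_p = 20.
K_p = (20 − 1)/0.6667 = 28.5.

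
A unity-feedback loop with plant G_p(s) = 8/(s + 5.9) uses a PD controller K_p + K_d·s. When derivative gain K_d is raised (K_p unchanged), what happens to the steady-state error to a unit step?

unchanged

At s = 0 the derivative term contributes nothing: C(0) = K_p regardless of K_d, so K_pos = K_p·G_p(0) and e_ss are unchanged.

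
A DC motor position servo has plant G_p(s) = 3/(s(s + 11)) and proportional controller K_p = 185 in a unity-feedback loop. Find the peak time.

T_p = 0.137 s

Closed-loop characteristic equation: s² + 11s + 555 = 0, so ω_n = 23.56 rad/s and ζ = 11/(2·23.56) = 0.2335.
Damped frequency ω_d = ω_n√(1−ζ²) = 22.91 rad/s, so peak time T_p = π/ω_d = 0.137 s.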